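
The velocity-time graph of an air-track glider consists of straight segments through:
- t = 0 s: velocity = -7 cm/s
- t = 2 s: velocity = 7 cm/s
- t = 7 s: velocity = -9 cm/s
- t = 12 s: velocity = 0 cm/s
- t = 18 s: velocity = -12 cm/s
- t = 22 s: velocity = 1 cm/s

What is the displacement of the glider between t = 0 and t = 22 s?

-85.5 cm

Displacement is the signed area under the v-t curve.
0–2 s: ½(-7 + 7)(2) = 0 cm
2–7 s: ½(7 + -9)(5) = -5 cm
7–12 s: ½(-9 + 0)(5) = -22.5 cm
12–18 s: ½(0 + -12)(6) = -36 cm
18–22 s: ½(-12 + 1)(4) = -22 cm
Net displacement = -85.5 cm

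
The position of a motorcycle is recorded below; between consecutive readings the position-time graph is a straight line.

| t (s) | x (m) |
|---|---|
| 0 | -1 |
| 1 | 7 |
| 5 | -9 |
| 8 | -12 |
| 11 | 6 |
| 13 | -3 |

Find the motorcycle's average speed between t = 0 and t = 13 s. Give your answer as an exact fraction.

54/13 m/s

Average speed = (total path length)/(elapsed time); on a piecewise-linear x-t graph the path length is Σ|Δx|.
0–1 s: |Δx| = |7 − -1| = 8 m
1–5 s: |Δx| = |-9 − 7| = 16 m
5–8 s: |Δx| = |-12 − -9| = 3 m
8–11 s: |Δx| = |6 − -12| = 18 m
11–13 s: |Δx| = |-3 − 6| = 9 m
Total path = 54 m; average speed = 54/13 = 54/13 m/s.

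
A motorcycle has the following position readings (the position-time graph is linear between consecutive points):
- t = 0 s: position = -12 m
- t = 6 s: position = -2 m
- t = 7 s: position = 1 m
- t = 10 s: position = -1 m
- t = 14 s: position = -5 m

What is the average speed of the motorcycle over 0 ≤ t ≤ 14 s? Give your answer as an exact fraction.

Average speed = (total path length)/(elapsed time); on a piecewise-linear x-t graph the path length is Σ|Δx|.
0–6 s: |Δx| = |-2 − -12| = 10 m
6–7 s: |Δx| = |1 − -2| = 3 m
7–10 s: |Δx| = |-1 − 1| = 2 m
10–14 s: |Δx| = |-5 − -1| = 4 m
Total path = 19 m; average speed = 19/14 = 19/14 m/s.

19/14 m/s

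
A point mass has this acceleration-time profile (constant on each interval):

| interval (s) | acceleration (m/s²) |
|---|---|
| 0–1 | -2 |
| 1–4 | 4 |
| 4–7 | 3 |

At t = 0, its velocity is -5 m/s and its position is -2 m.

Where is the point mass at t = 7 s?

17.5 m

On each constant-a segment, Δv = aΔt and Δx = v₀Δt + ½aΔt²; chain segment to segment.
0–1 s: v starts -5 m/s; Δx = -5·1 + ½·-2·1² = -6 m; v ends -7 m/s.
1–4 s: v starts -7 m/s; Δx = -7·3 + ½·4·3² = -3 m; v ends 5 m/s.
4–7 s: v starts 5 m/s; Δx = 5·3 + ½·3·3² = 28.5 m; v ends 14 m/s.
x(7) = -2 + Σ Δx = 17.5 m.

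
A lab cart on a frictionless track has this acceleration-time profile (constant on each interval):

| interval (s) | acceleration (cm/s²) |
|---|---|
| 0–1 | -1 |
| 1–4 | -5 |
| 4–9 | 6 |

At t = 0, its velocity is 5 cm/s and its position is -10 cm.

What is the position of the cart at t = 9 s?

4 cm

On each constant-a segment, Δv = aΔt and Δx = v₀Δt + ½aΔt²; chain segment to segment.
0–1 s: v starts 5 cm/s; Δx = 5·1 + ½·-1·1² = 4.5 cm; v ends 4 cm/s.
1–4 s: v starts 4 cm/s; Δx = 4·3 + ½·-5·3² = -10.5 cm; v ends -11 cm/s.
4–9 s: v starts -11 cm/s; Δx = -11·5 + ½·6·5² = 20 cm; v ends 19 cm/s.
x(9) = -10 + Σ Δx = 4 cm.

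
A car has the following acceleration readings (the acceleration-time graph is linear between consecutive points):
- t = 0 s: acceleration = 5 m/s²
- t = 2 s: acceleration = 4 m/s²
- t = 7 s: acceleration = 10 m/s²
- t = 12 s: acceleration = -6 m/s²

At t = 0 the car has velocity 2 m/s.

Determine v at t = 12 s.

Δv equals the area under the a-t graph; then v = v₀ + Δv.
0–2 s: ½(5 + 4)(2) = 9 m/s
2–7 s: ½(4 + 10)(5) = 35 m/s
7–12 s: ½(10 + -6)(5) = 10 m/s
Δv = 54 m/s, so v(12) = 2 + (54) = 56 m/s.

56 m/s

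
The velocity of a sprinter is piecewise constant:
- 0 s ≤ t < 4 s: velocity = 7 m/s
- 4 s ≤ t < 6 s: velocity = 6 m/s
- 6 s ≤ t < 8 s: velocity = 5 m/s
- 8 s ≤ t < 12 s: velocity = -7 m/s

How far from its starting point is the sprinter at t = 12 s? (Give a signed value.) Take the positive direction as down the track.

22 m

Net displacement equals the area under the velocity-time graph (areas below the axis count negative).
0–4 s: 7 × 4 = 28 m
4–6 s: 6 × 2 = 12 m
6–8 s: 5 × 2 = 10 m
8–12 s: -7 × 4 = -28 m
Net displacement = 22 m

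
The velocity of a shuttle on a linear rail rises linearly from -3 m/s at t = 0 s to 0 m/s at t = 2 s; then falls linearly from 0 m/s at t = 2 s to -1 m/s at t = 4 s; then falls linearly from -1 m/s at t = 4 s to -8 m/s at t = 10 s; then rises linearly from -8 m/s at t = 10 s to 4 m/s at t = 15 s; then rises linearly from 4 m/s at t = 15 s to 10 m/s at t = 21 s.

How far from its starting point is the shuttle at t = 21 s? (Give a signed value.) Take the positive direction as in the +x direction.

Net displacement equals the area under the velocity-time graph (areas below the axis count negative).
0–2 s: ½(-3 + 0)(2) = -3 m
2–4 s: ½(0 + -1)(2) = -1 m
4–10 s: ½(-1 + -8)(6) = -27 m
10–15 s: ½(-8 + 4)(5) = -10 m
15–21 s: ½(4 + 10)(6) = 42 m
Net displacement = 1 m

1 m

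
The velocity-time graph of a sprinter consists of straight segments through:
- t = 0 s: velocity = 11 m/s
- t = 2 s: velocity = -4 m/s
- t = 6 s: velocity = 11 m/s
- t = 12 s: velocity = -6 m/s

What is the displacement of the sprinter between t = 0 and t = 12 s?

36 m

Net displacement equals the area under the velocity-time graph (areas below the axis count negative).
0–2 s: ½(11 + -4)(2) = 7 m
2–6 s: ½(-4 + 11)(4) = 14 m
6–12 s: ½(11 + -6)(6) = 15 m
Net displacement = 36 m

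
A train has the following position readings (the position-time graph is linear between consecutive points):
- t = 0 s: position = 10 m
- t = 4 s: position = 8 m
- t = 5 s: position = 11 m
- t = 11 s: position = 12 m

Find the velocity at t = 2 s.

-0.5 m/s

Velocity is the slope of the x-t graph on 0–4 s: (8 − 10)/(4 − 0) = -0.5 m/s.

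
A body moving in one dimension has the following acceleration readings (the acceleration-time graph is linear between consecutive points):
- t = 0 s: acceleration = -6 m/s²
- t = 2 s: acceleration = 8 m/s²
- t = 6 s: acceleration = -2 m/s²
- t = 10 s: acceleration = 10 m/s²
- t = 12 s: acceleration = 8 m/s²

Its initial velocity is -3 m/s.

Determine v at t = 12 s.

Δv equals the area under the a-t graph; then v = v₀ + Δv.
0–2 s: ½(-6 + 8)(2) = 2 m/s
2–6 s: ½(8 + -2)(4) = 12 m/s
6–10 s: ½(-2 + 10)(4) = 16 m/s
10–12 s: ½(10 + 8)(2) = 18 m/s
Δv = 48 m/s, so v(12) = -3 + (48) = 45 m/s.

45 m/s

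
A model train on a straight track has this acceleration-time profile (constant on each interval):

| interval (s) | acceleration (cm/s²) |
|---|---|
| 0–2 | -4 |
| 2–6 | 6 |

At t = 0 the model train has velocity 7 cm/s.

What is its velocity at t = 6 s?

23 cm/s

Δv equals the area under the a-t graph; then v = v₀ + Δv.
0–2 s: -4 × 2 = -8 cm/s
2–6 s: 6 × 4 = 24 cm/s
Δv = 16 cm/s, so v(6) = 7 + (16) = 23 cm/s.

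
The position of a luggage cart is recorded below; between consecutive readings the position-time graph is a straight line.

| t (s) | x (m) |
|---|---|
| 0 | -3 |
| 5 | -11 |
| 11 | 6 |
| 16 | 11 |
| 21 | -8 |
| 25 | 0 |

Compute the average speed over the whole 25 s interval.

Average speed = (total path length)/(elapsed time); on a piecewise-linear x-t graph the path length is Σ|Δx|.
0–5 s: |Δx| = |-11 − -3| = 8 m
5–11 s: |Δx| = |6 − -11| = 17 m
11–16 s: |Δx| = |11 − 6| = 5 m
16–21 s: |Δx| = |-8 − 11| = 19 m
21–25 s: |Δx| = |0 − -8| = 8 m
Total path = 57 m; average speed = 57/25 = 2.28 m/s.

2.28 m/s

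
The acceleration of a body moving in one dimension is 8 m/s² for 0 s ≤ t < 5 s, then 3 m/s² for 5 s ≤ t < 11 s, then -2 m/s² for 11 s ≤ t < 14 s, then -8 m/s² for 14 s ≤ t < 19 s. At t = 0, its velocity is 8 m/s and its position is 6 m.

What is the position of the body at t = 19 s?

877 m

On each constant-a segment, Δv = aΔt and Δx = v₀Δt + ½aΔt²; chain segment to segment.
0–5 s: v starts 8 m/s; Δx = 8·5 + ½·8·5² = 140 m; v ends 48 m/s.
5–11 s: v starts 48 m/s; Δx = 48·6 + ½·3·6² = 342 m; v ends 66 m/s.
11–14 s: v starts 66 m/s; Δx = 66·3 + ½·-2·3² = 189 m; v ends 60 m/s.
14–19 s: v starts 60 m/s; Δx = 60·5 + ½·-8·5² = 200 m; v ends 20 m/s.
x(19) = 6 + Σ Δx = 877 m.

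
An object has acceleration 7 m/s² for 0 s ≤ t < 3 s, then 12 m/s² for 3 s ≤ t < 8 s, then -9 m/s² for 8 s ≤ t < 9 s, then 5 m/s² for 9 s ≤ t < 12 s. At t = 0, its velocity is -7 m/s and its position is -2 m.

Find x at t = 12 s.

On each constant-a segment, Δv = aΔt and Δx = v₀Δt + ½aΔt²; chain segment to segment.
0–3 s: v starts -7 m/s; Δx = -7·3 + ½·7·3² = 10.5 m; v ends 14 m/s.
3–8 s: v starts 14 m/s; Δx = 14·5 + ½·12·5² = 220 m; v ends 74 m/s.
8–9 s: v starts 74 m/s; Δx = 74·1 + ½·-9·1² = 69.5 m; v ends 65 m/s.
9–12 s: v starts 65 m/s; Δx = 65·3 + ½·5·3² = 217.5 m; v ends 80 m/s.
x(12) = -2 + Σ Δx = 515.5 m.

515.5 m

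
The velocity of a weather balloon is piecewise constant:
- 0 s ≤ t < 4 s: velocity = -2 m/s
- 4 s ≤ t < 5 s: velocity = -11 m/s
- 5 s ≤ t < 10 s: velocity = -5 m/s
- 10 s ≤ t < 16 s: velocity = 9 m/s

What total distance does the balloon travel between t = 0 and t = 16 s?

Total distance travelled is ∫|v| dt — sum the magnitudes of each area piece.
0–4 s: |-2| × 4 = 8 m
4–5 s: |-11| × 1 = 11 m
5–10 s: |-5| × 5 = 25 m
10–16 s: |9| × 6 = 54 m
Total distance = 98 m

98 m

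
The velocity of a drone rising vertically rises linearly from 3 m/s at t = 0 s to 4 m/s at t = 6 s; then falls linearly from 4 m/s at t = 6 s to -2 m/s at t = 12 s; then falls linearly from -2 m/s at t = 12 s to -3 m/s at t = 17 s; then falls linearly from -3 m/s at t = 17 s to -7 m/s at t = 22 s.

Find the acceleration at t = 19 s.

Acceleration is the slope of the v-t graph on 17–22 s: (-7 − -3)/(22 − 17) = -0.8 m/s².

-0.8 m/s²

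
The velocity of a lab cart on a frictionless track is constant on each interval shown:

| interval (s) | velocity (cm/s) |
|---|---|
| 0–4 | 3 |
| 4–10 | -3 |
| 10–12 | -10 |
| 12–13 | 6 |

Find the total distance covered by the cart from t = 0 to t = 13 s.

56 cm

Total distance travelled is ∫|v| dt — sum the magnitudes of each area piece.
0–4 s: |3| × 4 = 12 cm
4–10 s: |-3| × 6 = 18 cm
10–12 s: |-10| × 2 = 20 cm
12–13 s: |6| × 1 = 6 cm
Total distance = 56 cm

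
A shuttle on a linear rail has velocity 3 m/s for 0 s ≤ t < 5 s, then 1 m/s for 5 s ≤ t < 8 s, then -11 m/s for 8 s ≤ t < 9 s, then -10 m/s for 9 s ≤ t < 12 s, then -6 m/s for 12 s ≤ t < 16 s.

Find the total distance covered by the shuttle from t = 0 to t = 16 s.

Total distance travelled is ∫|v| dt — sum the magnitudes of each area piece.
0–5 s: |3| × 5 = 15 m
5–8 s: |1| × 3 = 3 m
8–9 s: |-11| × 1 = 11 m
9–12 s: |-10| × 3 = 30 m
12–16 s: |-6| × 4 = 24 m
Total distance = 83 m

83 m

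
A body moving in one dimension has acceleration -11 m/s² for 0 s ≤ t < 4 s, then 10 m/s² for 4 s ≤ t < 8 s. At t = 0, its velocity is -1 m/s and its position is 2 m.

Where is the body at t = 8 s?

On each constant-a segment, Δv = aΔt and Δx = v₀Δt + ½aΔt²; chain segment to segment.
0–4 s: v starts -1 m/s; Δx = -1·4 + ½·-11·4² = -92 m; v ends -45 m/s.
4–8 s: v starts -45 m/s; Δx = -45·4 + ½·10·4² = -100 m; v ends -5 m/s.
x(8) = 2 + Σ Δx = -190 m.

-190 m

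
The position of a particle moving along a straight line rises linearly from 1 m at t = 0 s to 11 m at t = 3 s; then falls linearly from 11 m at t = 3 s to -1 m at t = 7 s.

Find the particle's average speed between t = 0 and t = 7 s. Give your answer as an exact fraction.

Average speed = (total path length)/(elapsed time); on a piecewise-linear x-t graph the path length is Σ|Δx|.
0–3 s: |Δx| = |11 − 1| = 10 m
3–7 s: |Δx| = |-1 − 11| = 12 m
Total path = 22 m; average speed = 22/7 = 22/7 m/s.

22/7 m/s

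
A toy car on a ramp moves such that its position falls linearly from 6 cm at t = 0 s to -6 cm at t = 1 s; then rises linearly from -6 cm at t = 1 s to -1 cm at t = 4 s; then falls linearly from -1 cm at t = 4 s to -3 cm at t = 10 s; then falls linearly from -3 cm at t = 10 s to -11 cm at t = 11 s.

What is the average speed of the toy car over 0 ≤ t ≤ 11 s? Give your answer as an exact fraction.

27/11 cm/s

Average speed = (total path length)/(elapsed time); on a piecewise-linear x-t graph the path length is Σ|Δx|.
0–1 s: |Δx| = |-6 − 6| = 12 cm
1–4 s: |Δx| = |-1 − -6| = 5 cm
4–10 s: |Δx| = |-3 − -1| = 2 cm
10–11 s: |Δx| = |-11 − -3| = 8 cm
Total path = 27 cm; average speed = 27/11 = 27/11 cm/s.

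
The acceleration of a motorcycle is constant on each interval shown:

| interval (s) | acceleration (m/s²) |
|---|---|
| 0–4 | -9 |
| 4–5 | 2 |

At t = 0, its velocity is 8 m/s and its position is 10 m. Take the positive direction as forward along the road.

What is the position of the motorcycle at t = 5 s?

-57 m

On each constant-a segment, Δv = aΔt and Δx = v₀Δt + ½aΔt²; chain segment to segment.
0–4 s: v starts 8 m/s; Δx = 8·4 + ½·-9·4² = -40 m; v ends -28 m/s.
4–5 s: v starts -28 m/s; Δx = -28·1 + ½·2·1² = -27 m; v ends -26 m/s.
x(5) = 10 + Σ Δx = -57 m.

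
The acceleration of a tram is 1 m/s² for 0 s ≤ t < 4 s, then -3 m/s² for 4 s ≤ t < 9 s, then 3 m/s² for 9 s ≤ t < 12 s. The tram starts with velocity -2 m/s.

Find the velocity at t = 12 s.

-4 m/s

Δv equals the area under the a-t graph; then v = v₀ + Δv.
0–4 s: 1 × 4 = 4 m/s
4–9 s: -3 × 5 = -15 m/s
9–12 s: 3 × 3 = 9 m/s
Δv = -2 m/s, so v(12) = -2 + (-2) = -4 m/s.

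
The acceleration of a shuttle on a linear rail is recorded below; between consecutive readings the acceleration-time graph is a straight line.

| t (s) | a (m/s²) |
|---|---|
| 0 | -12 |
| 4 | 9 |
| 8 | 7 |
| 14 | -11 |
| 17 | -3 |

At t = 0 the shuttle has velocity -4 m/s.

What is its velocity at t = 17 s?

-11 m/s

Δv equals the area under the a-t graph; then v = v₀ + Δv.
0–4 s: ½(-12 + 9)(4) = -6 m/s
4–8 s: ½(9 + 7)(4) = 32 m/s
8–14 s: ½(7 + -11)(6) = -12 m/s
14–17 s: ½(-11 + -3)(3) = -21 m/s
Δv = -7 m/s, so v(17) = -4 + (-7) = -11 m/s.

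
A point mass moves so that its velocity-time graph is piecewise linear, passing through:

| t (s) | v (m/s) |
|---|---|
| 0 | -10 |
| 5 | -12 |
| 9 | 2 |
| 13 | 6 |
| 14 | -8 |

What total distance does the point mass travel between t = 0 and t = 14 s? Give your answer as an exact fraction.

670/7 m

Total distance travelled is ∫|v| dt — sum the magnitudes of each area piece.
0–5 s: |½(-10 + -12)(5)| = 55 m
5–9 s: v = 0 at t = 59/7 s; triangle areas 144/7 + 4/7 = 148/7 m
9–13 s: |½(2 + 6)(4)| = 16 m
13–14 s: v = 0 at t = 94/7 s; triangle areas 9/7 + 16/7 = 25/7 m
Total distance = 670/7 m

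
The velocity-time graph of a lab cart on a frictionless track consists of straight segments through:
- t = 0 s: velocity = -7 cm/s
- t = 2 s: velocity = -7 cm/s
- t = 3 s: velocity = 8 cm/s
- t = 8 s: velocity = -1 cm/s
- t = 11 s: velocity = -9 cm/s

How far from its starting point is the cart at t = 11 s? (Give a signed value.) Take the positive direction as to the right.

Net displacement equals the area under the velocity-time graph (areas below the axis count negative).
0–2 s: -7 × 2 = -14 cm
2–3 s: ½(-7 + 8)(1) = 0.5 cm
3–8 s: ½(8 + -1)(5) = 17.5 cm
8–11 s: ½(-1 + -9)(3) = -15 cm
Net displacement = -11 cm

-11 cm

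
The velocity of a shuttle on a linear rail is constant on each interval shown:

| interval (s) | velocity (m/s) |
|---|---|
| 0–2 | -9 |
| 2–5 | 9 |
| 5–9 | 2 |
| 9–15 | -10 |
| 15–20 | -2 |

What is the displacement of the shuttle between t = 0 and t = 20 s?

-53 m

Displacement is the signed area under the v-t curve.
0–2 s: -9 × 2 = -18 m
2–5 s: 9 × 3 = 27 m
5–9 s: 2 × 4 = 8 m
9–15 s: -10 × 6 = -60 m
15–20 s: -2 × 5 = -10 m
Net displacement = -53 m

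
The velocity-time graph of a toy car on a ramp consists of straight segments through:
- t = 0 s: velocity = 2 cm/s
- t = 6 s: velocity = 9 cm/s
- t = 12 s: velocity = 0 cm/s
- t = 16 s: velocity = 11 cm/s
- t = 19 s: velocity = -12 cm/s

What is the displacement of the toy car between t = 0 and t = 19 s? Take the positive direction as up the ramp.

80.5 cm

Net displacement equals the area under the velocity-time graph (areas below the axis count negative).
0–6 s: ½(2 + 9)(6) = 33 cm
6–12 s: ½(9 + 0)(6) = 27 cm
12–16 s: ½(0 + 11)(4) = 22 cm
16–19 s: ½(11 + -12)(3) = -1.5 cm
Net displacement = 80.5 cm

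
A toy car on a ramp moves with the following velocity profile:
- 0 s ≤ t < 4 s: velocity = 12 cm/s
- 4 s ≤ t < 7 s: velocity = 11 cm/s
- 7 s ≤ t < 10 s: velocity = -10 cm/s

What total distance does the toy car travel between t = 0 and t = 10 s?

Distance (not displacement) is the total path length: add the absolute areas under v-t.
0–4 s: |12| × 4 = 48 cm
4–7 s: |11| × 3 = 33 cm
7–10 s: |-10| × 3 = 30 cm
Total distance = 111 cm

111 cm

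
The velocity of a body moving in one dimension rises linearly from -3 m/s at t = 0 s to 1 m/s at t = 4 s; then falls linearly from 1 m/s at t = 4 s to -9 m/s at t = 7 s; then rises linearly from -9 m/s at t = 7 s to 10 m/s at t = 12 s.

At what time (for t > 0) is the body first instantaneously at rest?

t = 3 s

v changes sign on 0–4 s (from -3 to 1); the graph is linear there, so v = 0 at t = 0 + (3)·(4 − 0)/(1 − -3) = 3 s.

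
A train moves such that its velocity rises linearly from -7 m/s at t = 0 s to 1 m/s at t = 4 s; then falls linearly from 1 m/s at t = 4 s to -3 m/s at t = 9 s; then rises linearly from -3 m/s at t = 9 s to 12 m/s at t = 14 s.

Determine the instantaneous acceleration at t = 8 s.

Acceleration is the slope of the v-t graph on 4–9 s: (-3 − 1)/(9 − 4) = -0.8 m/s².

-0.8 m/s²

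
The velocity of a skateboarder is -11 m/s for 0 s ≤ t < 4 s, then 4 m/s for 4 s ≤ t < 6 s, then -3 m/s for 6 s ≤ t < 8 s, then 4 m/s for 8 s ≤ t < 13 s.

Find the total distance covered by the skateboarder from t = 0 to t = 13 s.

Total distance travelled is ∫|v| dt — sum the magnitudes of each area piece.
0–4 s: |-11| × 4 = 44 m
4–6 s: |4| × 2 = 8 m
6–8 s: |-3| × 2 = 6 m
8–13 s: |4| × 5 = 20 m
Total distance = 78 m

78 m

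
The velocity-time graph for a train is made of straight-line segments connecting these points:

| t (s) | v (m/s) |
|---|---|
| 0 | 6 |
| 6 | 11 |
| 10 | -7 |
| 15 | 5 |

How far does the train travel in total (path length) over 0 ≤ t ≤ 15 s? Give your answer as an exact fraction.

Distance (not displacement) is the total path length: add the absolute areas under v-t.
0–6 s: |½(6 + 11)(6)| = 51 m
6–10 s: v = 0 at t = 76/9 s; triangle areas 121/9 + 49/9 = 170/9 m
10–15 s: v = 0 at t = 155/12 s; triangle areas 245/24 + 125/24 = 185/12 m
Total distance = 3071/36 m

3071/36 m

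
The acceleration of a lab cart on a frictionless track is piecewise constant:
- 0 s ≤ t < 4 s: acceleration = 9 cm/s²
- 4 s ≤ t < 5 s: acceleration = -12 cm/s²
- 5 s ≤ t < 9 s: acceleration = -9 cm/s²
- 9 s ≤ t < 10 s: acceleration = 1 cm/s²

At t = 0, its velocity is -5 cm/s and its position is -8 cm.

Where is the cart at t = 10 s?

On each constant-a segment, Δv = aΔt and Δx = v₀Δt + ½aΔt²; chain segment to segment.
0–4 s: v starts -5 cm/s; Δx = -5·4 + ½·9·4² = 52 cm; v ends 31 cm/s.
4–5 s: v starts 31 cm/s; Δx = 31·1 + ½·-12·1² = 25 cm; v ends 19 cm/s.
5–9 s: v starts 19 cm/s; Δx = 19·4 + ½·-9·4² = 4 cm; v ends -17 cm/s.
9–10 s: v starts -17 cm/s; Δx = -17·1 + ½·1·1² = -16.5 cm; v ends -16 cm/s.
x(10) = -8 + Σ Δx = 56.5 cm.

56.5 cm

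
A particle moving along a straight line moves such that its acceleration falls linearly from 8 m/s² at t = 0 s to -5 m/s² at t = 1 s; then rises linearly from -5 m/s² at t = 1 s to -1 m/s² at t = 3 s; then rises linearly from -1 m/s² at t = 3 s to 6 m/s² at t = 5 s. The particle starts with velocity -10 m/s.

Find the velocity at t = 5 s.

Δv equals the area under the a-t graph; then v = v₀ + Δv.
0–1 s: ½(8 + -5)(1) = 1.5 m/s
1–3 s: ½(-5 + -1)(2) = -6 m/s
3–5 s: ½(-1 + 6)(2) = 5 m/s
Δv = 0.5 m/s, so v(5) = -10 + (0.5) = -9.5 m/s.

-9.5 m/s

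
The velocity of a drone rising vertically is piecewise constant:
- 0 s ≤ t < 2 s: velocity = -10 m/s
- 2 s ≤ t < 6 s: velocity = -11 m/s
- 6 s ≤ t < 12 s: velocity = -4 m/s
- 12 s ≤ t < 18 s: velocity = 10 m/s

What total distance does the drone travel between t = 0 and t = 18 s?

Distance (not displacement) is the total path length: add the absolute areas under v-t.
0–2 s: |-10| × 2 = 20 m
2–6 s: |-11| × 4 = 44 m
6–12 s: |-4| × 6 = 24 m
12–18 s: |10| × 6 = 60 m
Total distance = 148 m

148 m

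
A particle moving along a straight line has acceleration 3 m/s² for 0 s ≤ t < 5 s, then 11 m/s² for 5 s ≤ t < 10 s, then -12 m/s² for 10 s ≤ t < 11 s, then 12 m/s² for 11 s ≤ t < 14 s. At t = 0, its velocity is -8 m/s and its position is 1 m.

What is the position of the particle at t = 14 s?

On each constant-a segment, Δv = aΔt and Δx = v₀Δt + ½aΔt²; chain segment to segment.
0–5 s: v starts -8 m/s; Δx = -8·5 + ½·3·5² = -2.5 m; v ends 7 m/s.
5–10 s: v starts 7 m/s; Δx = 7·5 + ½·11·5² = 172.5 m; v ends 62 m/s.
10–11 s: v starts 62 m/s; Δx = 62·1 + ½·-12·1² = 56 m; v ends 50 m/s.
11–14 s: v starts 50 m/s; Δx = 50·3 + ½·12·3² = 204 m; v ends 86 m/s.
x(14) = 1 + Σ Δx = 431 m.

431 m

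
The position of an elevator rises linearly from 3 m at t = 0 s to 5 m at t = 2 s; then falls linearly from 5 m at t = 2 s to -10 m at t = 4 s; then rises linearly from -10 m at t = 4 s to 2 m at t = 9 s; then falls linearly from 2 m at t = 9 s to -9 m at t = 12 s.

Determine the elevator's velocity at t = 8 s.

2.4 m/s

Velocity is the slope of the x-t graph on 4–9 s: (2 − -10)/(9 − 4) = 2.4 m/s.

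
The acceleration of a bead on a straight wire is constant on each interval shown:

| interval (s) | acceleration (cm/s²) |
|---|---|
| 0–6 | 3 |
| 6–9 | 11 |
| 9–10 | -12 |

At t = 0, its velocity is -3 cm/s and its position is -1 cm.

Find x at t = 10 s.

On each constant-a segment, Δv = aΔt and Δx = v₀Δt + ½aΔt²; chain segment to segment.
0–6 s: v starts -3 cm/s; Δx = -3·6 + ½·3·6² = 36 cm; v ends 15 cm/s.
6–9 s: v starts 15 cm/s; Δx = 15·3 + ½·11·3² = 94.5 cm; v ends 48 cm/s.
9–10 s: v starts 48 cm/s; Δx = 48·1 + ½·-12·1² = 42 cm; v ends 36 cm/s.
x(10) = -1 + Σ Δx = 171.5 cm.

171.5 cm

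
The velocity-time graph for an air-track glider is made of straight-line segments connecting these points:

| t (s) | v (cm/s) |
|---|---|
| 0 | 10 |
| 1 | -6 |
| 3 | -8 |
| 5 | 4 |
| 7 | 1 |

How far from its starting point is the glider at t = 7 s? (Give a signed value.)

Net displacement equals the area under the velocity-time graph (areas below the axis count negative).
0–1 s: ½(10 + -6)(1) = 2 cm
1–3 s: ½(-6 + -8)(2) = -14 cm
3–5 s: ½(-8 + 4)(2) = -4 cm
5–7 s: ½(4 + 1)(2) = 5 cm
Net displacement = -11 cm

-11 cm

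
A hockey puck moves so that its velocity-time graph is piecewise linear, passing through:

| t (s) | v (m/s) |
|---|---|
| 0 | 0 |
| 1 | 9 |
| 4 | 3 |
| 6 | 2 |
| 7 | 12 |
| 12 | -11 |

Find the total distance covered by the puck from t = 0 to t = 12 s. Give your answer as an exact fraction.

1456/23 m

Total distance travelled is ∫|v| dt — sum the magnitudes of each area piece.
0–1 s: |½(0 + 9)(1)| = 4.5 m
1–4 s: |½(9 + 3)(3)| = 18 m
4–6 s: |½(3 + 2)(2)| = 5 m
6–7 s: |½(2 + 12)(1)| = 7 m
7–12 s: v = 0 at t = 221/23 s; triangle areas 360/23 + 605/46 = 1325/46 m
Total distance = 1456/23 m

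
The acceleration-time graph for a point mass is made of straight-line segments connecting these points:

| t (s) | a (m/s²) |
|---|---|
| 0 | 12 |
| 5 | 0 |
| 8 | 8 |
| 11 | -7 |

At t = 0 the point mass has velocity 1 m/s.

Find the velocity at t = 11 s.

44.5 m/s

Δv equals the area under the a-t graph; then v = v₀ + Δv.
0–5 s: ½(12 + 0)(5) = 30 m/s
5–8 s: ½(0 + 8)(3) = 12 m/s
8–11 s: ½(8 + -7)(3) = 1.5 m/s
Δv = 43.5 m/s, so v(11) = 1 + (43.5) = 44.5 m/s.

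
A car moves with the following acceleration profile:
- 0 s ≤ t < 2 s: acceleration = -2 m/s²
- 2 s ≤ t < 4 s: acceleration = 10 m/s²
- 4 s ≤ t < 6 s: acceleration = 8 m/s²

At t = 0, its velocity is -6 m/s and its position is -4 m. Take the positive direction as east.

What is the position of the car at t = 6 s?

16 m

On each constant-a segment, Δv = aΔt and Δx = v₀Δt + ½aΔt²; chain segment to segment.
0–2 s: v starts -6 m/s; Δx = -6·2 + ½·-2·2² = -16 m; v ends -10 m/s.
2–4 s: v starts -10 m/s; Δx = -10·2 + ½·10·2² = 0 m; v ends 10 m/s.
4–6 s: v starts 10 m/s; Δx = 10·2 + ½·8·2² = 36 m; v ends 26 m/s.
x(6) = -4 + Σ Δx = 16 m.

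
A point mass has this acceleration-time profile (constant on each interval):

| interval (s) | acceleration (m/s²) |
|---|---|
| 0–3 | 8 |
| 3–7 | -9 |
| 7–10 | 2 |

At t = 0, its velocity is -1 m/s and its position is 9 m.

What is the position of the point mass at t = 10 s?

32 m

On each constant-a segment, Δv = aΔt and Δx = v₀Δt + ½aΔt²; chain segment to segment.
0–3 s: v starts -1 m/s; Δx = -1·3 + ½·8·3² = 33 m; v ends 23 m/s.
3–7 s: v starts 23 m/s; Δx = 23·4 + ½·-9·4² = 20 m; v ends -13 m/s.
7–10 s: v starts -13 m/s; Δx = -13·3 + ½·2·3² = -30 m; v ends -7 m/s.
x(10) = 9 + Σ Δx = 32 m.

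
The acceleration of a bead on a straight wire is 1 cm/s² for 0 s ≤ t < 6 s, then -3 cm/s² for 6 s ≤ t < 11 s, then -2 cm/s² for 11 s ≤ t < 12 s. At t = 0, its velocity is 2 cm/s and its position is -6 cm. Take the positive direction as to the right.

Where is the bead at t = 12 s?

On each constant-a segment, Δv = aΔt and Δx = v₀Δt + ½aΔt²; chain segment to segment.
0–6 s: v starts 2 cm/s; Δx = 2·6 + ½·1·6² = 30 cm; v ends 8 cm/s.
6–11 s: v starts 8 cm/s; Δx = 8·5 + ½·-3·5² = 2.5 cm; v ends -7 cm/s.
11–12 s: v starts -7 cm/s; Δx = -7·1 + ½·-2·1² = -8 cm; v ends -9 cm/s.
x(12) = -6 + Σ Δx = 18.5 cm.

18.5 cm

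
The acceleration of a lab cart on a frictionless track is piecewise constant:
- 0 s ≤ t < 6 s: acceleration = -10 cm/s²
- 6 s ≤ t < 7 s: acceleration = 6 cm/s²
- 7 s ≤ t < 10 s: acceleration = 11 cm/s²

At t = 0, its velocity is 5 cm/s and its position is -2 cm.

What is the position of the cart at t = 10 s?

-301.5 cm

On each constant-a segment, Δv = aΔt and Δx = v₀Δt + ½aΔt²; chain segment to segment.
0–6 s: v starts 5 cm/s; Δx = 5·6 + ½·-10·6² = -150 cm; v ends -55 cm/s.
6–7 s: v starts -55 cm/s; Δx = -55·1 + ½·6·1² = -52 cm; v ends -49 cm/s.
7–10 s: v starts -49 cm/s; Δx = -49·3 + ½·11·3² = -97.5 cm; v ends -16 cm/s.
x(10) = -2 + Σ Δx = -301.5 cm.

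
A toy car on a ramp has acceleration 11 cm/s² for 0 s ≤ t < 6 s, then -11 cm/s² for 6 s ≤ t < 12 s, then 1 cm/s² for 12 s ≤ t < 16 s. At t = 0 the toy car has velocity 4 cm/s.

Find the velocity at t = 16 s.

Δv equals the area under the a-t graph; then v = v₀ + Δv.
0–6 s: 11 × 6 = 66 cm/s
6–12 s: -11 × 6 = -66 cm/s
12–16 s: 1 × 4 = 4 cm/s
Δv = 4 cm/s, so v(16) = 4 + (4) = 8 cm/s.

8 cm/s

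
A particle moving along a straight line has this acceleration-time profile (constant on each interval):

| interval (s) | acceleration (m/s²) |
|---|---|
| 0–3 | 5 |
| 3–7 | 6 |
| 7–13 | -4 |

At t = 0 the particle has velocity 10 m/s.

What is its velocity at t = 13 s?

Δv equals the area under the a-t graph; then v = v₀ + Δv.
0–3 s: 5 × 3 = 15 m/s
3–7 s: 6 × 4 = 24 m/s
7–13 s: -4 × 6 = -24 m/s
Δv = 15 m/s, so v(13) = 10 + (15) = 25 m/s.

25 m/s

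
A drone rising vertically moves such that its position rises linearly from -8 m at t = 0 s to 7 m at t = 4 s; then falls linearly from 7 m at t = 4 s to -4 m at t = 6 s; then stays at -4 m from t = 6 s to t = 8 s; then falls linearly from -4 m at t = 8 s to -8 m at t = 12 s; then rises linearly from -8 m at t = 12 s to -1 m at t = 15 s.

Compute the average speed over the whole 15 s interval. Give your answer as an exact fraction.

Average speed = (total path length)/(elapsed time); on a piecewise-linear x-t graph the path length is Σ|Δx|.
0–4 s: |Δx| = |7 − -8| = 15 m
4–6 s: |Δx| = |-4 − 7| = 11 m
6–8 s: |Δx| = |-4 − -4| = 0 m
8–12 s: |Δx| = |-8 − -4| = 4 m
12–15 s: |Δx| = |-1 − -8| = 7 m
Total path = 37 m; average speed = 37/15 = 37/15 m/s.

37/15 m/s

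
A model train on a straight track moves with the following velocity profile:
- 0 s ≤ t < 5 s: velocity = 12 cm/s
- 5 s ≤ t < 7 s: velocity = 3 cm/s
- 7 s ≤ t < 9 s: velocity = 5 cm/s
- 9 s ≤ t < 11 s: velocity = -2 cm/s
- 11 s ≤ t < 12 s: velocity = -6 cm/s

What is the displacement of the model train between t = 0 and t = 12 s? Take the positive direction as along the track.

66 cm

Net displacement equals the area under the velocity-time graph (areas below the axis count negative).
0–5 s: 12 × 5 = 60 cm
5–7 s: 3 × 2 = 6 cm
7–9 s: 5 × 2 = 10 cm
9–11 s: -2 × 2 = -4 cm
11–12 s: -6 × 1 = -6 cm
Net displacement = 66 cm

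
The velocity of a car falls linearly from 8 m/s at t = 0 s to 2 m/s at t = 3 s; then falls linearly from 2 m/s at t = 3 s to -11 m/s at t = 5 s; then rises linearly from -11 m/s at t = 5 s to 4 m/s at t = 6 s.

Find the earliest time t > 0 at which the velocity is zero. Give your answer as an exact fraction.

v changes sign on 3–5 s (from 2 to -11); the graph is linear there, so v = 0 at t = 3 + (-2)·(5 − 3)/(-11 − 2) = 43/13 s.

t = 43/13 s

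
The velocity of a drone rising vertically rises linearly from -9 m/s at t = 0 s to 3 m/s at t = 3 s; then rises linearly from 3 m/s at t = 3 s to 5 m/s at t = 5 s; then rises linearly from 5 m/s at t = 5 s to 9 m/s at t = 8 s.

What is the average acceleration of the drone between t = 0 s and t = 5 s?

Average acceleration = Δv/Δt = (5 − -9)/(5 − 0) = 2.8 m/s².

2.8 m/s²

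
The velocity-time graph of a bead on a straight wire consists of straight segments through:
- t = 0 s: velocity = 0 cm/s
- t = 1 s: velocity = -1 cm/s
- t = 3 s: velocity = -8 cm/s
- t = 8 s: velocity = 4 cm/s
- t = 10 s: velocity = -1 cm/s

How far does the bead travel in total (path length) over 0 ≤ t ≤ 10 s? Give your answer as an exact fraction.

887/30 cm

Total distance travelled is ∫|v| dt — sum the magnitudes of each area piece.
0–1 s: |½(0 + -1)(1)| = 0.5 cm
1–3 s: |½(-1 + -8)(2)| = 9 cm
3–8 s: v = 0 at t = 19/3 s; triangle areas 40/3 + 10/3 = 50/3 cm
8–10 s: v = 0 at t = 9.6 s; triangle areas 3.2 + 0.2 = 3.4 cm
Total distance = 887/30 cm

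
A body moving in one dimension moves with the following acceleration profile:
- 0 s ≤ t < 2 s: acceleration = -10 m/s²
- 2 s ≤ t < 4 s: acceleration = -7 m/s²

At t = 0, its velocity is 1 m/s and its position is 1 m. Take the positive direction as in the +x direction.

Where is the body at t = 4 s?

-69 m

On each constant-a segment, Δv = aΔt and Δx = v₀Δt + ½aΔt²; chain segment to segment.
0–2 s: v starts 1 m/s; Δx = 1·2 + ½·-10·2² = -18 m; v ends -19 m/s.
2–4 s: v starts -19 m/s; Δx = -19·2 + ½·-7·2² = -52 m; v ends -33 m/s.
x(4) = 1 + Σ Δx = -69 m.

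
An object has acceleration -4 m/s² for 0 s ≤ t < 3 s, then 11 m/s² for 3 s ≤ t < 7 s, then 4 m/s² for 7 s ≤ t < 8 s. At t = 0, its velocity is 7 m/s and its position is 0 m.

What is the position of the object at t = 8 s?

112 m

On each constant-a segment, Δv = aΔt and Δx = v₀Δt + ½aΔt²; chain segment to segment.
0–3 s: v starts 7 m/s; Δx = 7·3 + ½·-4·3² = 3 m; v ends -5 m/s.
3–7 s: v starts -5 m/s; Δx = -5·4 + ½·11·4² = 68 m; v ends 39 m/s.
7–8 s: v starts 39 m/s; Δx = 39·1 + ½·4·1² = 41 m; v ends 43 m/s.
x(8) = 0 + Σ Δx = 112 m.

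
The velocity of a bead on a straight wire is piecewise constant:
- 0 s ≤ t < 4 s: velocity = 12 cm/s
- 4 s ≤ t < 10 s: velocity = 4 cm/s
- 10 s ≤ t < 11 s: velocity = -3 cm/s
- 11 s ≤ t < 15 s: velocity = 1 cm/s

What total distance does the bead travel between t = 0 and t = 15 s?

Total distance travelled is ∫|v| dt — sum the magnitudes of each area piece.
0–4 s: |12| × 4 = 48 cm
4–10 s: |4| × 6 = 24 cm
10–11 s: |-3| × 1 = 3 cm
11–15 s: |1| × 4 = 4 cm
Total distance = 79 cm

79 cm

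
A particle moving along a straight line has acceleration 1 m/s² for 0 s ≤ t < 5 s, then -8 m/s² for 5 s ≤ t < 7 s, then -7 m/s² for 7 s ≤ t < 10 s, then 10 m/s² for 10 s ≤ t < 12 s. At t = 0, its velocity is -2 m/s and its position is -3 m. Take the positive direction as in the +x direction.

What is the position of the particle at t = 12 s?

-129 m

On each constant-a segment, Δv = aΔt and Δx = v₀Δt + ½aΔt²; chain segment to segment.
0–5 s: v starts -2 m/s; Δx = -2·5 + ½·1·5² = 2.5 m; v ends 3 m/s.
5–7 s: v starts 3 m/s; Δx = 3·2 + ½·-8·2² = -10 m; v ends -13 m/s.
7–10 s: v starts -13 m/s; Δx = -13·3 + ½·-7·3² = -70.5 m; v ends -34 m/s.
10–12 s: v starts -34 m/s; Δx = -34·2 + ½·10·2² = -48 m; v ends -14 m/s.
x(12) = -3 + Σ Δx = -129 m.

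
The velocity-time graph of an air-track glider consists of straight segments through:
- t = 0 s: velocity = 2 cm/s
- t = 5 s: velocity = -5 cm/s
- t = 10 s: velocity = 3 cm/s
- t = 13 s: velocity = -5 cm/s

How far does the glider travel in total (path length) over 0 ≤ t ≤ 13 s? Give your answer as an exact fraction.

383/14 cm

Distance (not displacement) is the total path length: add the absolute areas under v-t.
0–5 s: v = 0 at t = 10/7 s; triangle areas 10/7 + 125/14 = 145/14 cm
5–10 s: v = 0 at t = 8.125 s; triangle areas 7.8125 + 2.8125 = 10.625 cm
10–13 s: v = 0 at t = 11.125 s; triangle areas 1.6875 + 4.6875 = 6.375 cm
Total distance = 383/14 cm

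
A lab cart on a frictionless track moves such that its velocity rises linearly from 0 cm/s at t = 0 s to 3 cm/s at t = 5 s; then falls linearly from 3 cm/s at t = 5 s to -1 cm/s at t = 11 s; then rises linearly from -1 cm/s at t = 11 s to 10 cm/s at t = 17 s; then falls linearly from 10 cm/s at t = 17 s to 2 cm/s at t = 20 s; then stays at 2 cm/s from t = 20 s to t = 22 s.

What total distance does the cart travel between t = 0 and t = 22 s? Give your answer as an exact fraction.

710/11 cm

Total distance travelled is ∫|v| dt — sum the magnitudes of each area piece.
0–5 s: |½(0 + 3)(5)| = 7.5 cm
5–11 s: v = 0 at t = 9.5 s; triangle areas 6.75 + 0.75 = 7.5 cm
11–17 s: v = 0 at t = 127/11 s; triangle areas 3/11 + 300/11 = 303/11 cm
17–20 s: |½(10 + 2)(3)| = 18 cm
20–22 s: |2| × 2 = 4 cm
Total distance = 710/11 cm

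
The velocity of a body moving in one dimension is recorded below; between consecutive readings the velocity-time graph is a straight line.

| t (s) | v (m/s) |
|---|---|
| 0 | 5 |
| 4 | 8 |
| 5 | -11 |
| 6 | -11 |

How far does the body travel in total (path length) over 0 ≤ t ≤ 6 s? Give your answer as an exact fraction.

1591/38 m

Total distance travelled is ∫|v| dt — sum the magnitudes of each area piece.
0–4 s: |½(5 + 8)(4)| = 26 m
4–5 s: v = 0 at t = 84/19 s; triangle areas 32/19 + 121/38 = 185/38 m
5–6 s: |-11| × 1 = 11 m
Total distance = 1591/38 m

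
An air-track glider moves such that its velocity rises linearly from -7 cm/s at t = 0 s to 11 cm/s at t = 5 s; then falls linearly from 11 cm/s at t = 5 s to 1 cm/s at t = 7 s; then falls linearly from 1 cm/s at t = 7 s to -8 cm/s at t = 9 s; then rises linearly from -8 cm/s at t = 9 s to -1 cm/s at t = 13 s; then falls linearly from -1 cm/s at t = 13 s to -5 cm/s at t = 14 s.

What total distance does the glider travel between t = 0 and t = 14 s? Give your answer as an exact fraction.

383/6 cm

Total distance travelled is ∫|v| dt — sum the magnitudes of each area piece.
0–5 s: v = 0 at t = 35/18 s; triangle areas 245/36 + 605/36 = 425/18 cm
5–7 s: |½(11 + 1)(2)| = 12 cm
7–9 s: v = 0 at t = 65/9 s; triangle areas 1/9 + 64/9 = 65/9 cm
9–13 s: |½(-8 + -1)(4)| = 18 cm
13–14 s: |½(-1 + -5)(1)| = 3 cm
Total distance = 383/6 cm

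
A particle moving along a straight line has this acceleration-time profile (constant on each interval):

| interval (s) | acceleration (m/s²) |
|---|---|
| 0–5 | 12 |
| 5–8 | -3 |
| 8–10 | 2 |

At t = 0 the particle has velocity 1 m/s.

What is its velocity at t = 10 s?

Δv equals the area under the a-t graph; then v = v₀ + Δv.
0–5 s: 12 × 5 = 60 m/s
5–8 s: -3 × 3 = -9 m/s
8–10 s: 2 × 2 = 4 m/s
Δv = 55 m/s, so v(10) = 1 + (55) = 56 m/s.

56 m/s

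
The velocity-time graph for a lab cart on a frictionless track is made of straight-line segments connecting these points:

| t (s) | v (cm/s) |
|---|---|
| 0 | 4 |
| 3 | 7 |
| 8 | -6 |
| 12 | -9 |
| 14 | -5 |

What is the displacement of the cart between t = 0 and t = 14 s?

Net displacement equals the area under the velocity-time graph (areas below the axis count negative).
0–3 s: ½(4 + 7)(3) = 16.5 cm
3–8 s: ½(7 + -6)(5) = 2.5 cm
8–12 s: ½(-6 + -9)(4) = -30 cm
12–14 s: ½(-9 + -5)(2) = -14 cm
Net displacement = -25 cm

-25 cm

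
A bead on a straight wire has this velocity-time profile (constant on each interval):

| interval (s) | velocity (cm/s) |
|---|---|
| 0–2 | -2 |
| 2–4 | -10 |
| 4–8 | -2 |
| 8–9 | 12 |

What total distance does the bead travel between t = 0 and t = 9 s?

44 cm

Total distance travelled is ∫|v| dt — sum the magnitudes of each area piece.
0–2 s: |-2| × 2 = 4 cm
2–4 s: |-10| × 2 = 20 cm
4–8 s: |-2| × 4 = 8 cm
8–9 s: |12| × 1 = 12 cm
Total distance = 44 cm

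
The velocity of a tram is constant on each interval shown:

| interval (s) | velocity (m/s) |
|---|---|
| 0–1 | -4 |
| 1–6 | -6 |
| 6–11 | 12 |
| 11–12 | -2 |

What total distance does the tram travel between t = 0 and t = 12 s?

Total distance travelled is ∫|v| dt — sum the magnitudes of each area piece.
0–1 s: |-4| × 1 = 4 m
1–6 s: |-6| × 5 = 30 m
6–11 s: |12| × 5 = 60 m
11–12 s: |-2| × 1 = 2 m
Total distance = 96 m

96 m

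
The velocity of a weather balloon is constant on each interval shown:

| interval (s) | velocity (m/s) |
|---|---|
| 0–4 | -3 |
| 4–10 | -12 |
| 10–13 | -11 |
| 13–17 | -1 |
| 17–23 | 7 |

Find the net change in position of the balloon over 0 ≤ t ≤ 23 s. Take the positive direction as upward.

-79 m

Displacement is the signed area under the v-t curve.
0–4 s: -3 × 4 = -12 m
4–10 s: -12 × 6 = -72 m
10–13 s: -11 × 3 = -33 m
13–17 s: -1 × 4 = -4 m
17–23 s: 7 × 6 = 42 m
Net displacement = -79 m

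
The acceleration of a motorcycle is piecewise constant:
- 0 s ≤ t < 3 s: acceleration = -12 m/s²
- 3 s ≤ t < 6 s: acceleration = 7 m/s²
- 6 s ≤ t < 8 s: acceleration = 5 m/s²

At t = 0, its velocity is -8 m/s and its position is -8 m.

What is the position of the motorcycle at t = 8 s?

On each constant-a segment, Δv = aΔt and Δx = v₀Δt + ½aΔt²; chain segment to segment.
0–3 s: v starts -8 m/s; Δx = -8·3 + ½·-12·3² = -78 m; v ends -44 m/s.
3–6 s: v starts -44 m/s; Δx = -44·3 + ½·7·3² = -100.5 m; v ends -23 m/s.
6–8 s: v starts -23 m/s; Δx = -23·2 + ½·5·2² = -36 m; v ends -13 m/s.
x(8) = -8 + Σ Δx = -222.5 m.

-222.5 m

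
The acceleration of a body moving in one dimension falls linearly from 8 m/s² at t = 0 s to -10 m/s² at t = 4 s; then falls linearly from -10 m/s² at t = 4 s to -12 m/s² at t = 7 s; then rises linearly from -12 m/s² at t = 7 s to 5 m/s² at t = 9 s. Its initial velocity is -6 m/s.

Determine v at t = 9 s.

-50 m/s

Δv equals the area under the a-t graph; then v = v₀ + Δv.
0–4 s: ½(8 + -10)(4) = -4 m/s
4–7 s: ½(-10 + -12)(3) = -33 m/s
7–9 s: ½(-12 + 5)(2) = -7 m/s
Δv = -44 m/s, so v(9) = -6 + (-44) = -50 m/s.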